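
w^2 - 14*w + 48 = (w - 8)*(w - 6)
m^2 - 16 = (m - 4)*(m + 4)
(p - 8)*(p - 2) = p^2 - 10*p + 16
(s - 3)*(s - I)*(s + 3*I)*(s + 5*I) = s^4 - 3*s^3 + 7*I*s^3 - 7*s^2 - 21*I*s^2 + 21*s + 15*I*s - 45*I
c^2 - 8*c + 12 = (c - 6)*(c - 2)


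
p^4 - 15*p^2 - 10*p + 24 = (p - 4)*(p - 1)*(p + 2)*(p + 3)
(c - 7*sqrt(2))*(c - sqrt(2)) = c^2 - 8*sqrt(2)*c + 14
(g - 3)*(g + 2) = g^2 - g - 6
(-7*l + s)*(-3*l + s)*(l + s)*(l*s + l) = 21*l^4*s + 21*l^4 + 11*l^3*s^2 + 11*l^3*s - 9*l^2*s^3 - 9*l^2*s^2 + l*s^4 + l*s^3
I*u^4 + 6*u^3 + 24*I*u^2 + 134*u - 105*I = (u - 7*I)*(u - 3*I)*(u + 5*I)*(I*u + 1)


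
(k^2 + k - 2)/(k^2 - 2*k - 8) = (k - 1)/(k - 4)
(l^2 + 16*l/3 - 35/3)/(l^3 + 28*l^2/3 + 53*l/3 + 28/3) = (3*l - 5)/(3*l^2 + 7*l + 4)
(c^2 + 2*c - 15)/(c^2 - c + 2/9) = 9*(c^2 + 2*c - 15)/(9*c^2 - 9*c + 2)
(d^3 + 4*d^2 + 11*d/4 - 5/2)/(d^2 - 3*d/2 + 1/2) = (d^2 + 9*d/2 + 5)/(d - 1)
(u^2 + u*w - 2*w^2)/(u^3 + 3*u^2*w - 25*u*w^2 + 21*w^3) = (u + 2*w)/(u^2 + 4*u*w - 21*w^2)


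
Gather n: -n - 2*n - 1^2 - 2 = -3*n - 3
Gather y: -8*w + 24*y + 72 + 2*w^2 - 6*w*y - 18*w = 2*w^2 - 26*w + y*(24 - 6*w) + 72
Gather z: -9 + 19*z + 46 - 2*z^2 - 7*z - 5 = -2*z^2 + 12*z + 32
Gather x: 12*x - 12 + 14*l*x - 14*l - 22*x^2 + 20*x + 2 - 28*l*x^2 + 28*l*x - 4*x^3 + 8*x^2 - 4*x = -14*l - 4*x^3 + x^2*(-28*l - 14) + x*(42*l + 28) - 10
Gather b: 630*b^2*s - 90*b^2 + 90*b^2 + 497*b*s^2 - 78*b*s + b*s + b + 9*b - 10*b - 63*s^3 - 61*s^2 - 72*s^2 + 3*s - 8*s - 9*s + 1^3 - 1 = 630*b^2*s + b*(497*s^2 - 77*s) - 63*s^3 - 133*s^2 - 14*s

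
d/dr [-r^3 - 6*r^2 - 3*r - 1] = -3*r^2 - 12*r - 3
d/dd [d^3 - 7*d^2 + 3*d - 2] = 3*d^2 - 14*d + 3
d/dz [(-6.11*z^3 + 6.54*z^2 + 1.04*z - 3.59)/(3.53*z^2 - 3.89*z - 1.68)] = (-21.5683*z^4 + 47.5358*z^3 + 1.6826*z^2 + 3.371*z - 15.7123)/(12.4609*z^4 - 27.4634*z^3 + 3.2713*z^2 + 13.0704*z + 2.8224)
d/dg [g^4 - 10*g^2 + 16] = 4*g*(g^2 - 5)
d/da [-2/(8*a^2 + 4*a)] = (4*a + 1)/(2*a^2*(2*a + 1)^2)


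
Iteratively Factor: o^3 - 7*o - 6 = (o - 3)*(o^2 + 3*o + 2) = (o - 3)*(o + 1)*(o + 2)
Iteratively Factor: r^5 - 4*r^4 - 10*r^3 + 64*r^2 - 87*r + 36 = (r - 1)*(r^4 - 3*r^3 - 13*r^2 + 51*r - 36) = (r - 3)*(r - 1)*(r^3 - 13*r + 12) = (r - 3)*(r - 1)^2*(r^2 + r - 12) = (r - 3)^2*(r - 1)^2*(r + 4)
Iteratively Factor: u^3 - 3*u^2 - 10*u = (u - 5)*(u^2 + 2*u) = (u - 5)*(u + 2)*(u)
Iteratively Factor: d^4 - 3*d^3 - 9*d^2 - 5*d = (d + 1)*(d^3 - 4*d^2 - 5*d) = (d + 1)^2*(d^2 - 5*d) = d*(d + 1)^2*(d - 5)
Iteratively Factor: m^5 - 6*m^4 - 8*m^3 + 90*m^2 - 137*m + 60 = (m - 5)*(m^4 - m^3 - 13*m^2 + 25*m - 12) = (m - 5)*(m + 4)*(m^3 - 5*m^2 + 7*m - 3) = (m - 5)*(m - 1)*(m + 4)*(m^2 - 4*m + 3) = (m - 5)*(m - 1)^2*(m + 4)*(m - 3)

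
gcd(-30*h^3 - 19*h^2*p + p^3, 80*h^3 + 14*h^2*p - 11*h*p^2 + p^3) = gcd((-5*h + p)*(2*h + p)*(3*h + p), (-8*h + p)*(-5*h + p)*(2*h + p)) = -10*h^2 - 3*h*p + p^2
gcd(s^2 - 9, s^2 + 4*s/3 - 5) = s + 3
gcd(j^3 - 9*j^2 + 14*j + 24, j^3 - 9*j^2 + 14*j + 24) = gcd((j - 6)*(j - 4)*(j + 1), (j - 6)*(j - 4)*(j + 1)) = j^3 - 9*j^2 + 14*j + 24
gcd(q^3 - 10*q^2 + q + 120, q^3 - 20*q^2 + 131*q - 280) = q^2 - 13*q + 40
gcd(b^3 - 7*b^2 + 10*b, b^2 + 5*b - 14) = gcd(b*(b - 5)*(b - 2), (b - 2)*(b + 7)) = b - 2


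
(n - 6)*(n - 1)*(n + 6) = n^3 - n^2 - 36*n + 36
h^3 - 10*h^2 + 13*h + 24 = (h - 8)*(h - 3)*(h + 1)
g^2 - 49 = (g - 7)*(g + 7)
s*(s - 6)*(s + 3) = s^3 - 3*s^2 - 18*s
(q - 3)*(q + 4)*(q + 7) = q^3 + 8*q^2 - 5*q - 84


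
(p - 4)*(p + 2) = p^2 - 2*p - 8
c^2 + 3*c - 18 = (c - 3)*(c + 6)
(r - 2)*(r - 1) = r^2 - 3*r + 2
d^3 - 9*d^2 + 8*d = d*(d - 8)*(d - 1)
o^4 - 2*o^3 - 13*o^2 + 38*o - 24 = (o - 3)*(o - 2)*(o - 1)*(o + 4)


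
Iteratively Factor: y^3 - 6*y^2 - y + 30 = (y - 3)*(y^2 - 3*y - 10) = (y - 3)*(y + 2)*(y - 5)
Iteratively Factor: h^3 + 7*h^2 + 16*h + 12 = (h + 2)*(h^2 + 5*h + 6) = (h + 2)*(h + 3)*(h + 2)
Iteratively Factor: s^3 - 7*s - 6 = (s + 1)*(s^2 - s - 6) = (s + 1)*(s + 2)*(s - 3)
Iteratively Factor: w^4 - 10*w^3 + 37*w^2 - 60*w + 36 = (w - 3)*(w^3 - 7*w^2 + 16*w - 12) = (w - 3)*(w - 2)*(w^2 - 5*w + 6) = (w - 3)*(w - 2)^2*(w - 3)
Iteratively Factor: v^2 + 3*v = (v)*(v + 3)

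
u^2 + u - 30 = (u - 5)*(u + 6)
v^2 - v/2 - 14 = (v - 4)*(v + 7/2)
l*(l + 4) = l^2 + 4*l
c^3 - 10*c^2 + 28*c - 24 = (c - 6)*(c - 2)^2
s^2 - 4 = (s - 2)*(s + 2)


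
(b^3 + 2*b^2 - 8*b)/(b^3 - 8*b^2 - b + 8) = b*(b^2 + 2*b - 8)/(b^3 - 8*b^2 - b + 8)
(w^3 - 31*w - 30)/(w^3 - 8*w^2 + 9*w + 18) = (w + 5)/(w - 3)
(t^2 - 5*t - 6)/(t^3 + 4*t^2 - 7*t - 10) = (t - 6)/(t^2 + 3*t - 10)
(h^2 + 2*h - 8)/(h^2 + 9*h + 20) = (h - 2)/(h + 5)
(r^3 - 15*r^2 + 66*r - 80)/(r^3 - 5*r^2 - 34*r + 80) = (r - 5)/(r + 5)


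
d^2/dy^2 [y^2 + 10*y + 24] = 2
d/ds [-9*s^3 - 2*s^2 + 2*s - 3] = -27*s^2 - 4*s + 2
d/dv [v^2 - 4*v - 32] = 2*v - 4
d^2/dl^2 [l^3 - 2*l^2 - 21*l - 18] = 6*l - 4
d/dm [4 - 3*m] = -3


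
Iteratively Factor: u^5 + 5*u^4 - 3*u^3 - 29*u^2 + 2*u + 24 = (u - 1)*(u^4 + 6*u^3 + 3*u^2 - 26*u - 24) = (u - 1)*(u + 4)*(u^3 + 2*u^2 - 5*u - 6) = (u - 2)*(u - 1)*(u + 4)*(u^2 + 4*u + 3) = (u - 2)*(u - 1)*(u + 1)*(u + 4)*(u + 3)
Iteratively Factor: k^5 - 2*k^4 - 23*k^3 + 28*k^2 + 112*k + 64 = (k + 1)*(k^4 - 3*k^3 - 20*k^2 + 48*k + 64) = (k + 1)*(k + 4)*(k^3 - 7*k^2 + 8*k + 16) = (k + 1)^2*(k + 4)*(k^2 - 8*k + 16) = (k - 4)*(k + 1)^2*(k + 4)*(k - 4)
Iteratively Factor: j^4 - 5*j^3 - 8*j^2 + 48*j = (j - 4)*(j^3 - j^2 - 12*j) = (j - 4)*(j + 3)*(j^2 - 4*j) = j*(j - 4)*(j + 3)*(j - 4)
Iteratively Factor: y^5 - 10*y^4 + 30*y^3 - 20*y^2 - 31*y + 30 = (y - 3)*(y^4 - 7*y^3 + 9*y^2 + 7*y - 10) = (y - 5)*(y - 3)*(y^3 - 2*y^2 - y + 2) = (y - 5)*(y - 3)*(y + 1)*(y^2 - 3*y + 2) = (y - 5)*(y - 3)*(y - 1)*(y + 1)*(y - 2)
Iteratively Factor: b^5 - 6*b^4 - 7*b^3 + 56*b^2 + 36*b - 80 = (b - 1)*(b^4 - 5*b^3 - 12*b^2 + 44*b + 80) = (b - 1)*(b + 2)*(b^3 - 7*b^2 + 2*b + 40) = (b - 1)*(b + 2)^2*(b^2 - 9*b + 20) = (b - 5)*(b - 1)*(b + 2)^2*(b - 4)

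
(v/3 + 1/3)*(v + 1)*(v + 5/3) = v^3/3 + 11*v^2/9 + 13*v/9 + 5/9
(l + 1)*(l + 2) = l^2 + 3*l + 2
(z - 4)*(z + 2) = z^2 - 2*z - 8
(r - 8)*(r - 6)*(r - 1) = r^3 - 15*r^2 + 62*r - 48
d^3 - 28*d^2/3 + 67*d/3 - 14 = (d - 6)*(d - 7/3)*(d - 1)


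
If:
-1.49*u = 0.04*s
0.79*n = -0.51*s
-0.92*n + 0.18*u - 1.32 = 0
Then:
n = -1.45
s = 2.24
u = -0.06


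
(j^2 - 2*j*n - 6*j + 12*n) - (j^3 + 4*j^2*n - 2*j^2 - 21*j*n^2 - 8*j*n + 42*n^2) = -j^3 - 4*j^2*n + 3*j^2 + 21*j*n^2 + 6*j*n - 6*j - 42*n^2 + 12*n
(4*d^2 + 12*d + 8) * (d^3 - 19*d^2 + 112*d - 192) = 4*d^5 - 64*d^4 + 228*d^3 + 424*d^2 - 1408*d - 1536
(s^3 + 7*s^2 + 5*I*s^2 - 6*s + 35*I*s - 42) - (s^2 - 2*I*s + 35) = s^3 + 6*s^2 + 5*I*s^2 - 6*s + 37*I*s - 77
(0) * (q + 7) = 0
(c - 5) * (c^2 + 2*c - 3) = c^3 - 3*c^2 - 13*c + 15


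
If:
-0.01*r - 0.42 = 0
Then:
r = -42.00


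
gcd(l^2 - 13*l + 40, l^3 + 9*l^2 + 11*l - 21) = 1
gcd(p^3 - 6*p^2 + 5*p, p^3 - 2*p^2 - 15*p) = p^2 - 5*p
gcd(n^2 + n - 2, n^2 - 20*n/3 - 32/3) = 1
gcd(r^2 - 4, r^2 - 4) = r^2 - 4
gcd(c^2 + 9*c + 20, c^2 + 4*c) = c + 4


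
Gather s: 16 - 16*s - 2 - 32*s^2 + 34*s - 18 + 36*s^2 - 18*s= 4*s^2 - 4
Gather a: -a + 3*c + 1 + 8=-a + 3*c + 9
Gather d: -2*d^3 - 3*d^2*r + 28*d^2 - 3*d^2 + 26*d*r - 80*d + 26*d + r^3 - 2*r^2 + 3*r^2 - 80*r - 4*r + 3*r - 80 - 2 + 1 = -2*d^3 + d^2*(25 - 3*r) + d*(26*r - 54) + r^3 + r^2 - 81*r - 81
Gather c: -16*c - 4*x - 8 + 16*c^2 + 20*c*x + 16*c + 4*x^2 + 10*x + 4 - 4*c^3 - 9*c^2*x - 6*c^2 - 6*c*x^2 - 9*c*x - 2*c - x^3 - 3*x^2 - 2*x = -4*c^3 + c^2*(10 - 9*x) + c*(-6*x^2 + 11*x - 2) - x^3 + x^2 + 4*x - 4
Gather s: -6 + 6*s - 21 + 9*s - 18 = 15*s - 45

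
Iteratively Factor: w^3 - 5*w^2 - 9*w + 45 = (w - 5)*(w^2 - 9) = (w - 5)*(w + 3)*(w - 3)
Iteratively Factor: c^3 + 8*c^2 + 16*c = (c)*(c^2 + 8*c + 16) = c*(c + 4)*(c + 4)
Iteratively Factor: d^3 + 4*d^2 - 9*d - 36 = (d + 3)*(d^2 + d - 12) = (d + 3)*(d + 4)*(d - 3)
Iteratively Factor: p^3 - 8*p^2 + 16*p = (p - 4)*(p^2 - 4*p) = p*(p - 4)*(p - 4)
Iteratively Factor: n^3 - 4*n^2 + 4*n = (n - 2)*(n^2 - 2*n) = (n - 2)^2*(n)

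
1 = 1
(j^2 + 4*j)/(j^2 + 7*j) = (j + 4)/(j + 7)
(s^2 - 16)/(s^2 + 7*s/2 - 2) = 2*(s - 4)/(2*s - 1)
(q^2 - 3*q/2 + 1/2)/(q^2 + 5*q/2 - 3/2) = (q - 1)/(q + 3)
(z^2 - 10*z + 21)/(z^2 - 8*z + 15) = (z - 7)/(z - 5)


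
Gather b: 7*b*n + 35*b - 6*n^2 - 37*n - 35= b*(7*n + 35) - 6*n^2 - 37*n - 35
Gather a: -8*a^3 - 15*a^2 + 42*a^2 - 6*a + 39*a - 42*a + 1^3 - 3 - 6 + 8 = -8*a^3 + 27*a^2 - 9*a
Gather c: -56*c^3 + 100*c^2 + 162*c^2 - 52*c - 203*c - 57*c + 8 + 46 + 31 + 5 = -56*c^3 + 262*c^2 - 312*c + 90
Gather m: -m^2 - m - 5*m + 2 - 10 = -m^2 - 6*m - 8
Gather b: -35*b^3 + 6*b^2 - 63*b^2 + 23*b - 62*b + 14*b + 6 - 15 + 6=-35*b^3 - 57*b^2 - 25*b - 3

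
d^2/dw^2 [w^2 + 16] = 2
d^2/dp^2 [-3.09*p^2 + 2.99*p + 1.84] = -6.18000000000000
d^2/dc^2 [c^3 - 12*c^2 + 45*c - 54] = 6*c - 24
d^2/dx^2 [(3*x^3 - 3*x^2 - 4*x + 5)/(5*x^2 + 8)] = 2*(-220*x^3 + 735*x^2 + 1056*x - 392)/(125*x^6 + 600*x^4 + 960*x^2 + 512)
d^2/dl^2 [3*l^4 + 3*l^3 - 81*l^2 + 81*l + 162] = 36*l^2 + 18*l - 162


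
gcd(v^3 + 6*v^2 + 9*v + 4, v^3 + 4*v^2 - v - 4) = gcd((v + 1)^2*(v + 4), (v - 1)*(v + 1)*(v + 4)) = v^2 + 5*v + 4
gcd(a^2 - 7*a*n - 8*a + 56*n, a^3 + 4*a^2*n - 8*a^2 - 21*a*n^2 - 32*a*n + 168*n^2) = a - 8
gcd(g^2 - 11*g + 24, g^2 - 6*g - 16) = g - 8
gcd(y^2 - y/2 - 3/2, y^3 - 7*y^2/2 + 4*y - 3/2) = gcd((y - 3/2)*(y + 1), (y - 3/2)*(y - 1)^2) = y - 3/2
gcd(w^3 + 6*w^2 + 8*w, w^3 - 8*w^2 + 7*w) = w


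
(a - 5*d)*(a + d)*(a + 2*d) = a^3 - 2*a^2*d - 13*a*d^2 - 10*d^3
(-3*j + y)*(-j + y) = 3*j^2 - 4*j*y + y^2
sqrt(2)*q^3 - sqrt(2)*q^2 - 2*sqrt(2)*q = q*(q - 2)*(sqrt(2)*q + sqrt(2))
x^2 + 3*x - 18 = (x - 3)*(x + 6)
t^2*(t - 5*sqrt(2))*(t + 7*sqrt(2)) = t^4 + 2*sqrt(2)*t^3 - 70*t^2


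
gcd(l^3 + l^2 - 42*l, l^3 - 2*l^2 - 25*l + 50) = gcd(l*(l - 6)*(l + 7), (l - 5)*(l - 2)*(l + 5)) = 1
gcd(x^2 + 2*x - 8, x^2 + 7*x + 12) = x + 4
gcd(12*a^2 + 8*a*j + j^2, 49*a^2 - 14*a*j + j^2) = 1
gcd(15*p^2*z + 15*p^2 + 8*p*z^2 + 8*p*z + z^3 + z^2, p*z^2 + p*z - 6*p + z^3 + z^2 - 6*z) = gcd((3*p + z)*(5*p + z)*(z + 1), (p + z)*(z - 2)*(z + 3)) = 1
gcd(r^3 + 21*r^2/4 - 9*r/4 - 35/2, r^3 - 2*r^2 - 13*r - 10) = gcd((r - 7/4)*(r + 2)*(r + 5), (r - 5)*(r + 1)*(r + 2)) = r + 2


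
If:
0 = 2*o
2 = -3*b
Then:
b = -2/3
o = 0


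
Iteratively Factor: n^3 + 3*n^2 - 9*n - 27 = (n + 3)*(n^2 - 9) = (n + 3)^2*(n - 3)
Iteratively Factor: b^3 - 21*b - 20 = (b - 5)*(b^2 + 5*b + 4) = (b - 5)*(b + 4)*(b + 1)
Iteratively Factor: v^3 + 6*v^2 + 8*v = (v)*(v^2 + 6*v + 8) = v*(v + 4)*(v + 2)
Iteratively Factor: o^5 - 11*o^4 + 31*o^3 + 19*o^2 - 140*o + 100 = (o - 5)*(o^4 - 6*o^3 + o^2 + 24*o - 20) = (o - 5)*(o + 2)*(o^3 - 8*o^2 + 17*o - 10) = (o - 5)*(o - 2)*(o + 2)*(o^2 - 6*o + 5) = (o - 5)*(o - 2)*(o - 1)*(o + 2)*(o - 5)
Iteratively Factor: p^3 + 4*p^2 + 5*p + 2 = (p + 1)*(p^2 + 3*p + 2) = (p + 1)^2*(p + 2)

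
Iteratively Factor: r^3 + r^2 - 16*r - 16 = (r + 4)*(r^2 - 3*r - 4) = (r - 4)*(r + 4)*(r + 1)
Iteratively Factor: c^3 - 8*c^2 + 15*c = (c)*(c^2 - 8*c + 15) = c*(c - 5)*(c - 3)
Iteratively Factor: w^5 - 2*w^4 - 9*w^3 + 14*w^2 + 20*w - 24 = (w - 1)*(w^4 - w^3 - 10*w^2 + 4*w + 24) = (w - 1)*(w + 2)*(w^3 - 3*w^2 - 4*w + 12) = (w - 1)*(w + 2)^2*(w^2 - 5*w + 6) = (w - 3)*(w - 1)*(w + 2)^2*(w - 2)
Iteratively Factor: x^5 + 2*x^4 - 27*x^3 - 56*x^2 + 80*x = (x - 1)*(x^4 + 3*x^3 - 24*x^2 - 80*x) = x*(x - 1)*(x^3 + 3*x^2 - 24*x - 80) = x*(x - 5)*(x - 1)*(x^2 + 8*x + 16) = x*(x - 5)*(x - 1)*(x + 4)*(x + 4)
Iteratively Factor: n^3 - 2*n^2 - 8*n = (n)*(n^2 - 2*n - 8) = n*(n + 2)*(n - 4)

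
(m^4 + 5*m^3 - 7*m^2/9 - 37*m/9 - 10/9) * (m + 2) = m^5 + 7*m^4 + 83*m^3/9 - 17*m^2/3 - 28*m/3 - 20/9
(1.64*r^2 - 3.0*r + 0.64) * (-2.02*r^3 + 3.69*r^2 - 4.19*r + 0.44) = -3.3128*r^5 + 12.1116*r^4 - 19.2344*r^3 + 15.6532*r^2 - 4.0016*r + 0.2816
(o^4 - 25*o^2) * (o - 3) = o^5 - 3*o^4 - 25*o^3 + 75*o^2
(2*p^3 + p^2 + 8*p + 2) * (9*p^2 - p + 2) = 18*p^5 + 7*p^4 + 75*p^3 + 12*p^2 + 14*p + 4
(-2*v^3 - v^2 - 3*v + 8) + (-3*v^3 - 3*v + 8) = -5*v^3 - v^2 - 6*v + 16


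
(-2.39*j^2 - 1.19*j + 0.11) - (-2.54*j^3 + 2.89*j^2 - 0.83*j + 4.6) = 2.54*j^3 - 5.28*j^2 - 0.36*j - 4.49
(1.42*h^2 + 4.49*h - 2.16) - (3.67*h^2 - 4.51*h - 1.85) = -2.25*h^2 + 9.0*h - 0.31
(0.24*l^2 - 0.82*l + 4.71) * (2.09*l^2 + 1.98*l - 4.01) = 0.5016*l^4 - 1.2386*l^3 + 7.2579*l^2 + 12.614*l - 18.8871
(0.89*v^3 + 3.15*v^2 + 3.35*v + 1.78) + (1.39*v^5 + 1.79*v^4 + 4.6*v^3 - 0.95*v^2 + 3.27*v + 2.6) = 1.39*v^5 + 1.79*v^4 + 5.49*v^3 + 2.2*v^2 + 6.62*v + 4.38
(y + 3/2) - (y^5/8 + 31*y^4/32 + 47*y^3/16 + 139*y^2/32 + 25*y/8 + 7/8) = -y^5/8 - 31*y^4/32 - 47*y^3/16 - 139*y^2/32 - 17*y/8 + 5/8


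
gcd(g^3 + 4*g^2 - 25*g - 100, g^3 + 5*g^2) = g + 5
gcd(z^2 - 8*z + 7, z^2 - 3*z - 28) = z - 7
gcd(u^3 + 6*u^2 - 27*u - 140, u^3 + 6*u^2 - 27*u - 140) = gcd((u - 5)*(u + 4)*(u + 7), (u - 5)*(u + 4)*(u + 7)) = u^3 + 6*u^2 - 27*u - 140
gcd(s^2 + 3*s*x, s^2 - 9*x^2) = s + 3*x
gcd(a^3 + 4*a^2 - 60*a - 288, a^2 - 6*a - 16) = a - 8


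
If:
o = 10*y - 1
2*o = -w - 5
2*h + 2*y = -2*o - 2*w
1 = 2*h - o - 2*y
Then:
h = -8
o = -43/3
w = 71/3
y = -4/3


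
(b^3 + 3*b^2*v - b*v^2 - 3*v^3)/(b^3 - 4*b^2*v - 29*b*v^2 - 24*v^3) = (-b + v)/(-b + 8*v)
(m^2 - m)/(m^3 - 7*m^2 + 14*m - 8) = m/(m^2 - 6*m + 8)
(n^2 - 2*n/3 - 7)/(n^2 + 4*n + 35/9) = 3*(n - 3)/(3*n + 5)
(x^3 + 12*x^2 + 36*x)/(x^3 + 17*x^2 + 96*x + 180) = x/(x + 5)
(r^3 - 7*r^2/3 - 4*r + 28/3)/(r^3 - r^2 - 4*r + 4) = (r - 7/3)/(r - 1)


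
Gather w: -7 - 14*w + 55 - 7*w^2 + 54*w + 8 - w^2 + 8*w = -8*w^2 + 48*w + 56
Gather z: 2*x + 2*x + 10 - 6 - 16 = 4*x - 12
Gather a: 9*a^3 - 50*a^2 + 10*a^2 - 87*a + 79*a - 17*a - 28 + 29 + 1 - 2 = 9*a^3 - 40*a^2 - 25*a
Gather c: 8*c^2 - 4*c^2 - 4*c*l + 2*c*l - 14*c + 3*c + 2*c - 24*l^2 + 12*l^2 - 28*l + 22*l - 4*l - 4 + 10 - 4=4*c^2 + c*(-2*l - 9) - 12*l^2 - 10*l + 2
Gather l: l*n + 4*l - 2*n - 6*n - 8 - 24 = l*(n + 4) - 8*n - 32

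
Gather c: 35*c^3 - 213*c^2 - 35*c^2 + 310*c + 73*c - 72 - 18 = 35*c^3 - 248*c^2 + 383*c - 90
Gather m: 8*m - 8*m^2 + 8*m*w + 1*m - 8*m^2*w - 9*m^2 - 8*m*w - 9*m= m^2*(-8*w - 17)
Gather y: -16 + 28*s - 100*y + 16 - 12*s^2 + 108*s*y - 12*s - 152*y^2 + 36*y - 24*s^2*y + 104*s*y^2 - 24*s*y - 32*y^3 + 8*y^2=-12*s^2 + 16*s - 32*y^3 + y^2*(104*s - 144) + y*(-24*s^2 + 84*s - 64)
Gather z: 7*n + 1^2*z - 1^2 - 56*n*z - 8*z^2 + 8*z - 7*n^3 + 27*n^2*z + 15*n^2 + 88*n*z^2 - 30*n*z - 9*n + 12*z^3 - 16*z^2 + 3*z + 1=-7*n^3 + 15*n^2 - 2*n + 12*z^3 + z^2*(88*n - 24) + z*(27*n^2 - 86*n + 12)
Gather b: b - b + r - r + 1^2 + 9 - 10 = 0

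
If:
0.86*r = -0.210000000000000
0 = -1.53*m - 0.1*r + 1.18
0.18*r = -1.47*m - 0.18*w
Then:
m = 0.79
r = -0.24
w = -6.18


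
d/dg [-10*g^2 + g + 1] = 1 - 20*g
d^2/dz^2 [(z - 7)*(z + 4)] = 2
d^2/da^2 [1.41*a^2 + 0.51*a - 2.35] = 2.82000000000000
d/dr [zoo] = 0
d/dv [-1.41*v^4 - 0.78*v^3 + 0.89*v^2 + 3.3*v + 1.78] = -5.64*v^3 - 2.34*v^2 + 1.78*v + 3.3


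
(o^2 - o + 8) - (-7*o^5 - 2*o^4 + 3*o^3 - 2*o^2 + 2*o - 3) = 7*o^5 + 2*o^4 - 3*o^3 + 3*o^2 - 3*o + 11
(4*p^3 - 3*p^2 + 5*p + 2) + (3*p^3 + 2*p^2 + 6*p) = 7*p^3 - p^2 + 11*p + 2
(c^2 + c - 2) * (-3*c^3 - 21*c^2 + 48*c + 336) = -3*c^5 - 24*c^4 + 33*c^3 + 426*c^2 + 240*c - 672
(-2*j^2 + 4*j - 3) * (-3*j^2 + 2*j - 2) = 6*j^4 - 16*j^3 + 21*j^2 - 14*j + 6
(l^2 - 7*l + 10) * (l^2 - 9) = l^4 - 7*l^3 + l^2 + 63*l - 90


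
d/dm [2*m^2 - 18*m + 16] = 4*m - 18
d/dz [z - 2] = 1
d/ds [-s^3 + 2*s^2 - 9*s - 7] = -3*s^2 + 4*s - 9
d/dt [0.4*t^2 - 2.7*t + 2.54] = 0.8*t - 2.7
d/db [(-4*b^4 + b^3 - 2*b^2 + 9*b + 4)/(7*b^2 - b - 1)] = (-56*b^5 + 19*b^4 + 14*b^3 - 64*b^2 - 52*b - 5)/(49*b^4 - 14*b^3 - 13*b^2 + 2*b + 1)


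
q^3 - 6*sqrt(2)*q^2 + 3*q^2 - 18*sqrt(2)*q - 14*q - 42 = (q + 3)*(q - 7*sqrt(2))*(q + sqrt(2))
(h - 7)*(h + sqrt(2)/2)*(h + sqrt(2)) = h^3 - 7*h^2 + 3*sqrt(2)*h^2/2 - 21*sqrt(2)*h/2 + h - 7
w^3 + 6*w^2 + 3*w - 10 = (w - 1)*(w + 2)*(w + 5)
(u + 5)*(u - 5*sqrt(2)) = u^2 - 5*sqrt(2)*u + 5*u - 25*sqrt(2)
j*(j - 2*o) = j^2 - 2*j*o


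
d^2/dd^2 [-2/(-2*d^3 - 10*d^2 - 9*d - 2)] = 4*(-2*(3*d + 5)*(2*d^3 + 10*d^2 + 9*d + 2) + (6*d^2 + 20*d + 9)^2)/(2*d^3 + 10*d^2 + 9*d + 2)^3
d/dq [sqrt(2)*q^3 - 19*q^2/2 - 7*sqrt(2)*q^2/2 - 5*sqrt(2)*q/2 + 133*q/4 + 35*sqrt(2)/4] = 3*sqrt(2)*q^2 - 19*q - 7*sqrt(2)*q - 5*sqrt(2)/2 + 133/4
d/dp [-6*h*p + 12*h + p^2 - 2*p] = -6*h + 2*p - 2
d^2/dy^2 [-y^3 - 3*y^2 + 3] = -6*y - 6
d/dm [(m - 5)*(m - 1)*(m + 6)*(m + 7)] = 4*m^3 + 21*m^2 - 62*m - 187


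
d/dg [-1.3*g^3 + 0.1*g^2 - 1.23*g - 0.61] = -3.9*g^2 + 0.2*g - 1.23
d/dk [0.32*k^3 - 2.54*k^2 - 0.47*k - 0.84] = 0.96*k^2 - 5.08*k - 0.47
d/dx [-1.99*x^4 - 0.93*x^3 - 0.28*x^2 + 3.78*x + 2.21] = -7.96*x^3 - 2.79*x^2 - 0.56*x + 3.78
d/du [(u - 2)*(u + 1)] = 2*u - 1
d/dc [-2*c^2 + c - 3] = 1 - 4*c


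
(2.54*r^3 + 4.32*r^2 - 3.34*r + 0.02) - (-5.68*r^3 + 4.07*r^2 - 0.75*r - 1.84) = 8.22*r^3 + 0.25*r^2 - 2.59*r + 1.86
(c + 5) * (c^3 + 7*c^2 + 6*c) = c^4 + 12*c^3 + 41*c^2 + 30*c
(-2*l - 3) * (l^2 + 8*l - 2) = -2*l^3 - 19*l^2 - 20*l + 6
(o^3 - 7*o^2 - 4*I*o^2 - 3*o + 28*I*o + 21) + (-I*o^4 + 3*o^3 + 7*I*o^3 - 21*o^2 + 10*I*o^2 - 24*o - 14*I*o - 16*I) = -I*o^4 + 4*o^3 + 7*I*o^3 - 28*o^2 + 6*I*o^2 - 27*o + 14*I*o + 21 - 16*I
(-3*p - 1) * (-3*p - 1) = 9*p^2 + 6*p + 1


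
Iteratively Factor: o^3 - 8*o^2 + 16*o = (o - 4)*(o^2 - 4*o) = (o - 4)^2*(o)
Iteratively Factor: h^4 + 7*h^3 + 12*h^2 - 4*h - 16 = (h + 4)*(h^3 + 3*h^2 - 4) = (h + 2)*(h + 4)*(h^2 + h - 2) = (h - 1)*(h + 2)*(h + 4)*(h + 2)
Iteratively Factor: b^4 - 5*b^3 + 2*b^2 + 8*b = (b + 1)*(b^3 - 6*b^2 + 8*b) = b*(b + 1)*(b^2 - 6*b + 8) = b*(b - 4)*(b + 1)*(b - 2)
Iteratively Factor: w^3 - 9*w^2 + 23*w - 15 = (w - 3)*(w^2 - 6*w + 5) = (w - 5)*(w - 3)*(w - 1)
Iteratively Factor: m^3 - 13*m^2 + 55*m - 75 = (m - 3)*(m^2 - 10*m + 25) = (m - 5)*(m - 3)*(m - 5)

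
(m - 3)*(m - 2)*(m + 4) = m^3 - m^2 - 14*m + 24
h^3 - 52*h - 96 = (h - 8)*(h + 2)*(h + 6)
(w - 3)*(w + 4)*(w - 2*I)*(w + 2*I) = w^4 + w^3 - 8*w^2 + 4*w - 48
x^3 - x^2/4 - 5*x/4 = x*(x - 5/4)*(x + 1)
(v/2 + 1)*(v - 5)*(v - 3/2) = v^3/2 - 9*v^2/4 - 11*v/4 + 15/2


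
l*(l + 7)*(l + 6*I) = l^3 + 7*l^2 + 6*I*l^2 + 42*I*l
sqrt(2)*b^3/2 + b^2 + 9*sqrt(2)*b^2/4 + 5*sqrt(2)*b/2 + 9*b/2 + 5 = (b + 2)*(b + 5/2)*(sqrt(2)*b/2 + 1)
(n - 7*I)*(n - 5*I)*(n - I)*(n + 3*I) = n^4 - 10*I*n^3 - 8*n^2 - 106*I*n - 105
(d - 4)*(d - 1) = d^2 - 5*d + 4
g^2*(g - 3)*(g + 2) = g^4 - g^3 - 6*g^2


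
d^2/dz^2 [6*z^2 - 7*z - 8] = 12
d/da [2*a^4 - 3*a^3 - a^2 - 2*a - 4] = 8*a^3 - 9*a^2 - 2*a - 2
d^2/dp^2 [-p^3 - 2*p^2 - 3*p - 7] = -6*p - 4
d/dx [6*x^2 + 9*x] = 12*x + 9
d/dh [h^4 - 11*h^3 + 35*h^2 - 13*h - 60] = 4*h^3 - 33*h^2 + 70*h - 13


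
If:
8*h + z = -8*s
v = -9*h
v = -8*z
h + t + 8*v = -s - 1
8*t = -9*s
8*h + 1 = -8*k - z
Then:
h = 512/36279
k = -40951/290232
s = -584/36279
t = 73/4031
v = -512/4031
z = 64/4031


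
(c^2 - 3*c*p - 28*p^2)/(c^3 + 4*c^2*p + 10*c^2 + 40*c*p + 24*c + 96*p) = (c - 7*p)/(c^2 + 10*c + 24)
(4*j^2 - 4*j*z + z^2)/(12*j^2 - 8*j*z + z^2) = (-2*j + z)/(-6*j + z)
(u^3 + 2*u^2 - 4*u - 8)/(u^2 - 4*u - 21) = (-u^3 - 2*u^2 + 4*u + 8)/(-u^2 + 4*u + 21)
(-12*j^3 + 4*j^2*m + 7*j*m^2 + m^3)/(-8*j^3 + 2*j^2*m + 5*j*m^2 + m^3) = (6*j + m)/(4*j + m)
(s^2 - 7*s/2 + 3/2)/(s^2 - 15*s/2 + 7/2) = (s - 3)/(s - 7)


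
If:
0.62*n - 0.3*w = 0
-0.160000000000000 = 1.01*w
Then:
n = -0.08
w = -0.16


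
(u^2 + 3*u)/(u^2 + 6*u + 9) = u/(u + 3)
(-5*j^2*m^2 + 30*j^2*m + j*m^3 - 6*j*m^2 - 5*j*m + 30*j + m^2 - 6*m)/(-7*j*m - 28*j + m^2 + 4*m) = (5*j^2*m^2 - 30*j^2*m - j*m^3 + 6*j*m^2 + 5*j*m - 30*j - m^2 + 6*m)/(7*j*m + 28*j - m^2 - 4*m)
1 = 1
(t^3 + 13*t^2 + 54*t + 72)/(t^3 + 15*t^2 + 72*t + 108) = (t + 4)/(t + 6)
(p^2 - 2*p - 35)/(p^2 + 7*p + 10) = (p - 7)/(p + 2)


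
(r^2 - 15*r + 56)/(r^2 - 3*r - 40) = (r - 7)/(r + 5)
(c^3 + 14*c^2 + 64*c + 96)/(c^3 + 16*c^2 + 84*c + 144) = (c + 4)/(c + 6)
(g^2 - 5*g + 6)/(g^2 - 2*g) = (g - 3)/g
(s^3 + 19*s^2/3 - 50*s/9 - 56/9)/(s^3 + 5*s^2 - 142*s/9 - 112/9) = (3*s - 4)/(3*s - 8)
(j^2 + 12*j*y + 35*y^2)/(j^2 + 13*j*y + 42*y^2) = (j + 5*y)/(j + 6*y)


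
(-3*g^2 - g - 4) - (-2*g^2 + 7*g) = -g^2 - 8*g - 4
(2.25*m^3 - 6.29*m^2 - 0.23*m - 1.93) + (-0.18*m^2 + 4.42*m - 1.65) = 2.25*m^3 - 6.47*m^2 + 4.19*m - 3.58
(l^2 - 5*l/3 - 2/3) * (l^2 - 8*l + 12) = l^4 - 29*l^3/3 + 74*l^2/3 - 44*l/3 - 8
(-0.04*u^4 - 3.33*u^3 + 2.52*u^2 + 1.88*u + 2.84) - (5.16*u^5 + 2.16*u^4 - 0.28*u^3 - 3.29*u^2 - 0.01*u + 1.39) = -5.16*u^5 - 2.2*u^4 - 3.05*u^3 + 5.81*u^2 + 1.89*u + 1.45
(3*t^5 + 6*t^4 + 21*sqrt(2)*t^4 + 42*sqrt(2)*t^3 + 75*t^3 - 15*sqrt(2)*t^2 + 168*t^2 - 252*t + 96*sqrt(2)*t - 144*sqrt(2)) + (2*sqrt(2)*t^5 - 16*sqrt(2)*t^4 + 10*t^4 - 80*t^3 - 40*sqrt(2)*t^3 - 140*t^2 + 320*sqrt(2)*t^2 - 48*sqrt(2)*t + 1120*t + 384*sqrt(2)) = 2*sqrt(2)*t^5 + 3*t^5 + 5*sqrt(2)*t^4 + 16*t^4 - 5*t^3 + 2*sqrt(2)*t^3 + 28*t^2 + 305*sqrt(2)*t^2 + 48*sqrt(2)*t + 868*t + 240*sqrt(2)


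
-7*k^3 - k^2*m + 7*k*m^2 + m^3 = (-k + m)*(k + m)*(7*k + m)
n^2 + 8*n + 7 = (n + 1)*(n + 7)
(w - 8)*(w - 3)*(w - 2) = w^3 - 13*w^2 + 46*w - 48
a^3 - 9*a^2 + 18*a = a*(a - 6)*(a - 3)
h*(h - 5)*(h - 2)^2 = h^4 - 9*h^3 + 24*h^2 - 20*h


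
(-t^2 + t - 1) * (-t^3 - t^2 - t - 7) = t^5 + t^3 + 7*t^2 - 6*t + 7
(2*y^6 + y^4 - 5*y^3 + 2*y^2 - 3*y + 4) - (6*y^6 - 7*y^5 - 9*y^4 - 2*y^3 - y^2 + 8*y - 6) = -4*y^6 + 7*y^5 + 10*y^4 - 3*y^3 + 3*y^2 - 11*y + 10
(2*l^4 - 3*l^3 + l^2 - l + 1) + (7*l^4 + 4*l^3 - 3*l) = 9*l^4 + l^3 + l^2 - 4*l + 1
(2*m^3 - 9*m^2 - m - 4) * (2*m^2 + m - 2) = 4*m^5 - 16*m^4 - 15*m^3 + 9*m^2 - 2*m + 8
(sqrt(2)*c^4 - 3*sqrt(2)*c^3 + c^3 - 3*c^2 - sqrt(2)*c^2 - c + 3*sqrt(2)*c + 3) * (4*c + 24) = 4*sqrt(2)*c^5 + 4*c^4 + 12*sqrt(2)*c^4 - 76*sqrt(2)*c^3 + 12*c^3 - 76*c^2 - 12*sqrt(2)*c^2 - 12*c + 72*sqrt(2)*c + 72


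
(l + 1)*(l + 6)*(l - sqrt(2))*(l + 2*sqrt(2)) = l^4 + sqrt(2)*l^3 + 7*l^3 + 2*l^2 + 7*sqrt(2)*l^2 - 28*l + 6*sqrt(2)*l - 24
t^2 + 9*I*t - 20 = (t + 4*I)*(t + 5*I)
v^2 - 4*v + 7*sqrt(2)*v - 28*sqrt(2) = (v - 4)*(v + 7*sqrt(2))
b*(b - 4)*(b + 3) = b^3 - b^2 - 12*b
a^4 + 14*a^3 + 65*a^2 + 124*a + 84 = (a + 2)^2*(a + 3)*(a + 7)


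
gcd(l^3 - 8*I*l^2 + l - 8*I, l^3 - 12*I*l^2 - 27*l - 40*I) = l^2 - 7*I*l + 8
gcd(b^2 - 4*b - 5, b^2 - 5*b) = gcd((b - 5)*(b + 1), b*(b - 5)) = b - 5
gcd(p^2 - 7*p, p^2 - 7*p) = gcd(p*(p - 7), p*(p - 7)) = p^2 - 7*p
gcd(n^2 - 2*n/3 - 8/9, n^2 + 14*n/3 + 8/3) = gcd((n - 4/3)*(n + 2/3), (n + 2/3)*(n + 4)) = n + 2/3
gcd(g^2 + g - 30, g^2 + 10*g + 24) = g + 6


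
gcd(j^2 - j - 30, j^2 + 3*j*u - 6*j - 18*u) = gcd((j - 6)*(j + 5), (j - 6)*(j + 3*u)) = j - 6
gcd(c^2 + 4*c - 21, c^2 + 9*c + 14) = c + 7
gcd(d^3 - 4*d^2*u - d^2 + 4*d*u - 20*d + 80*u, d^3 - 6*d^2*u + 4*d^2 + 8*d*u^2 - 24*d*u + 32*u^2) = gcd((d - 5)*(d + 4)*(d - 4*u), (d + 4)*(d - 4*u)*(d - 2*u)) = -d^2 + 4*d*u - 4*d + 16*u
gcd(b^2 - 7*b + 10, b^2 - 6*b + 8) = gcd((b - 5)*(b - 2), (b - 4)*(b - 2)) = b - 2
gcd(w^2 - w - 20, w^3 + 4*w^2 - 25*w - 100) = w^2 - w - 20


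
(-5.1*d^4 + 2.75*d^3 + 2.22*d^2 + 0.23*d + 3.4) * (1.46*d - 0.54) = -7.446*d^5 + 6.769*d^4 + 1.7562*d^3 - 0.863*d^2 + 4.8398*d - 1.836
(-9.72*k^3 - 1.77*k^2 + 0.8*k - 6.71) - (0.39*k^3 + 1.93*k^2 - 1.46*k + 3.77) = -10.11*k^3 - 3.7*k^2 + 2.26*k - 10.48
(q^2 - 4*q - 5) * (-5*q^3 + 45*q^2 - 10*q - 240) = -5*q^5 + 65*q^4 - 165*q^3 - 425*q^2 + 1010*q + 1200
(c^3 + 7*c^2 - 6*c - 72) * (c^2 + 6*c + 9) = c^5 + 13*c^4 + 45*c^3 - 45*c^2 - 486*c - 648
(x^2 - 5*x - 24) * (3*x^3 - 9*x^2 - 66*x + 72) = 3*x^5 - 24*x^4 - 93*x^3 + 618*x^2 + 1224*x - 1728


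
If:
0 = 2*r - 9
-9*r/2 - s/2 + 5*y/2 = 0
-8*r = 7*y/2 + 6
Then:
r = 9/2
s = -201/2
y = -12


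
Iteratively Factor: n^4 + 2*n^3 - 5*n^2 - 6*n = (n + 3)*(n^3 - n^2 - 2*n) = (n + 1)*(n + 3)*(n^2 - 2*n) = n*(n + 1)*(n + 3)*(n - 2)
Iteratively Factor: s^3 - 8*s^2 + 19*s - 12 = (s - 3)*(s^2 - 5*s + 4) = (s - 4)*(s - 3)*(s - 1)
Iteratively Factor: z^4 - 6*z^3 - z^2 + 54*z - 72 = (z - 3)*(z^3 - 3*z^2 - 10*z + 24) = (z - 4)*(z - 3)*(z^2 + z - 6) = (z - 4)*(z - 3)*(z - 2)*(z + 3)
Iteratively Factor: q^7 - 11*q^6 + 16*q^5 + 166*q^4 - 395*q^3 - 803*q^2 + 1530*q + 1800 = (q - 4)*(q^6 - 7*q^5 - 12*q^4 + 118*q^3 + 77*q^2 - 495*q - 450) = (q - 4)*(q + 2)*(q^5 - 9*q^4 + 6*q^3 + 106*q^2 - 135*q - 225) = (q - 4)*(q + 2)*(q + 3)*(q^4 - 12*q^3 + 42*q^2 - 20*q - 75) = (q - 4)*(q - 3)*(q + 2)*(q + 3)*(q^3 - 9*q^2 + 15*q + 25) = (q - 5)*(q - 4)*(q - 3)*(q + 2)*(q + 3)*(q^2 - 4*q - 5) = (q - 5)*(q - 4)*(q - 3)*(q + 1)*(q + 2)*(q + 3)*(q - 5)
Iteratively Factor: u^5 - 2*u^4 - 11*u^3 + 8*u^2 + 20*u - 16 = (u - 1)*(u^4 - u^3 - 12*u^2 - 4*u + 16) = (u - 1)*(u + 2)*(u^3 - 3*u^2 - 6*u + 8) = (u - 1)*(u + 2)^2*(u^2 - 5*u + 4) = (u - 1)^2*(u + 2)^2*(u - 4)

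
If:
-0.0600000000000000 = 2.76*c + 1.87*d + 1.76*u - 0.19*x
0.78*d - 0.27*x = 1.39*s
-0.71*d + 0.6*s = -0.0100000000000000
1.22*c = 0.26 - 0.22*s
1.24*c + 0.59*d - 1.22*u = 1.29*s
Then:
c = 1.65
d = -6.74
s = -7.99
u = 6.87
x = 21.68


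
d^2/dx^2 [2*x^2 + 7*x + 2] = 4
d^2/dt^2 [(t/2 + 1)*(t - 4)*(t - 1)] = 3*t - 3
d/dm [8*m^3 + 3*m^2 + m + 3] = 24*m^2 + 6*m + 1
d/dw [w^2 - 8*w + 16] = 2*w - 8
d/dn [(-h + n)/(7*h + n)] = 8*h/(7*h + n)^2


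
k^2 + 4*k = k*(k + 4)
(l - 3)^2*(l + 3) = l^3 - 3*l^2 - 9*l + 27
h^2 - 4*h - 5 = (h - 5)*(h + 1)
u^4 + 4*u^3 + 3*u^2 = u^2*(u + 1)*(u + 3)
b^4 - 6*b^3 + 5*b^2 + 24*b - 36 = (b - 3)^2*(b - 2)*(b + 2)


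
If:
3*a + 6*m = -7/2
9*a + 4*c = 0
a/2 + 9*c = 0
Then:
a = 0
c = 0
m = -7/12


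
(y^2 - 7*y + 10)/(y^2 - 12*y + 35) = (y - 2)/(y - 7)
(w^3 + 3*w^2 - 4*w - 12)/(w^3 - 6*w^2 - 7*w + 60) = (w^2 - 4)/(w^2 - 9*w + 20)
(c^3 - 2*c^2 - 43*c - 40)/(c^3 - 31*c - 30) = (c - 8)/(c - 6)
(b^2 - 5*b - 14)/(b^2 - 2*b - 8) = (b - 7)/(b - 4)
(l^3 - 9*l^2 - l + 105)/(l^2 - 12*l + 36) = (l^3 - 9*l^2 - l + 105)/(l^2 - 12*l + 36)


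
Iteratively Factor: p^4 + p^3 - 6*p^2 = (p)*(p^3 + p^2 - 6*p) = p*(p + 3)*(p^2 - 2*p) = p*(p - 2)*(p + 3)*(p)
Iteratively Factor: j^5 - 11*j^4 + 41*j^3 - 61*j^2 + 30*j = (j)*(j^4 - 11*j^3 + 41*j^2 - 61*j + 30) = j*(j - 1)*(j^3 - 10*j^2 + 31*j - 30) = j*(j - 2)*(j - 1)*(j^2 - 8*j + 15) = j*(j - 5)*(j - 2)*(j - 1)*(j - 3)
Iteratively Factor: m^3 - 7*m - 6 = (m + 1)*(m^2 - m - 6) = (m - 3)*(m + 1)*(m + 2)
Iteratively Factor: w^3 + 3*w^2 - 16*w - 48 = (w - 4)*(w^2 + 7*w + 12) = (w - 4)*(w + 3)*(w + 4)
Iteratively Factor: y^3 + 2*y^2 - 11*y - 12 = (y + 1)*(y^2 + y - 12) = (y + 1)*(y + 4)*(y - 3)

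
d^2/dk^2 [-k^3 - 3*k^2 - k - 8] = -6*k - 6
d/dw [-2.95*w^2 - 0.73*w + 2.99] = -5.9*w - 0.73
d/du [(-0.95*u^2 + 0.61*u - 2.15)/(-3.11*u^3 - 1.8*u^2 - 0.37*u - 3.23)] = (-2.9545*u^4 + 3.7942*u^3 - 18.61*u^2 - 1.603*u - 2.7658)/(9.6721*u^6 + 11.196*u^5 + 5.5414*u^4 + 21.4226*u^3 + 11.7649*u^2 + 2.3902*u + 10.4329)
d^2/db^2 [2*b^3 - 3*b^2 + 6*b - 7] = 12*b - 6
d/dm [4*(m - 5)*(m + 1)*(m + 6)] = 12*m^2 + 16*m - 116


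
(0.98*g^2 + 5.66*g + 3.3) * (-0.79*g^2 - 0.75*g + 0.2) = -0.7742*g^4 - 5.2064*g^3 - 6.656*g^2 - 1.343*g + 0.66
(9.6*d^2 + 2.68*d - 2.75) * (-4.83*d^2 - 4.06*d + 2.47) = -46.368*d^4 - 51.9204*d^3 + 26.1137*d^2 + 17.7846*d - 6.7925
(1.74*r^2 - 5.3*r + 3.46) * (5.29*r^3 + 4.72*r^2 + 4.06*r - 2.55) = 9.2046*r^5 - 19.8242*r^4 + 0.351800000000001*r^3 - 9.6238*r^2 + 27.5626*r - 8.823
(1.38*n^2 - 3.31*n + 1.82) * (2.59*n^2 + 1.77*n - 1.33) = 3.5742*n^4 - 6.1303*n^3 - 2.9803*n^2 + 7.6237*n - 2.4206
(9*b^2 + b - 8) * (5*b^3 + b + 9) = 45*b^5 + 5*b^4 - 31*b^3 + 82*b^2 + b - 72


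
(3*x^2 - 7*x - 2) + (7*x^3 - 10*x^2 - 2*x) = 7*x^3 - 7*x^2 - 9*x - 2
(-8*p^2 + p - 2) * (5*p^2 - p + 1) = -40*p^4 + 13*p^3 - 19*p^2 + 3*p - 2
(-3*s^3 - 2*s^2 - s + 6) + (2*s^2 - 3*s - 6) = -3*s^3 - 4*s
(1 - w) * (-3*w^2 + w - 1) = 3*w^3 - 4*w^2 + 2*w - 1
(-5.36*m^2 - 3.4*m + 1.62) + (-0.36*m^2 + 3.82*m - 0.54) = -5.72*m^2 + 0.42*m + 1.08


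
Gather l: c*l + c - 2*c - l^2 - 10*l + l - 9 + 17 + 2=-c - l^2 + l*(c - 9) + 10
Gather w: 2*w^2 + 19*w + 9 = 2*w^2 + 19*w + 9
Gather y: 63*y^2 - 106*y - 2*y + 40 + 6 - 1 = 63*y^2 - 108*y + 45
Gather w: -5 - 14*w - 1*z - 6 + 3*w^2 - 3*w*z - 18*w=3*w^2 + w*(-3*z - 32) - z - 11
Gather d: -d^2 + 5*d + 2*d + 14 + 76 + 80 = -d^2 + 7*d + 170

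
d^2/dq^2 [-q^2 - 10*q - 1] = -2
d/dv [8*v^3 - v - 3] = 24*v^2 - 1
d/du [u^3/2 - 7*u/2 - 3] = 3*u^2/2 - 7/2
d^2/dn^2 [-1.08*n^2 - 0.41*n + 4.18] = -2.16000000000000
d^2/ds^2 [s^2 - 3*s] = 2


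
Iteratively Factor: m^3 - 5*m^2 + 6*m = (m - 3)*(m^2 - 2*m) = (m - 3)*(m - 2)*(m)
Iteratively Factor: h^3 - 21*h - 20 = (h - 5)*(h^2 + 5*h + 4) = (h - 5)*(h + 1)*(h + 4)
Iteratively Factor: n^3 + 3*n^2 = (n + 3)*(n^2) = n*(n + 3)*(n)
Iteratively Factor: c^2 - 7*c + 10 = (c - 5)*(c - 2)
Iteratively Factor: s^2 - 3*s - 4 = (s + 1)*(s - 4)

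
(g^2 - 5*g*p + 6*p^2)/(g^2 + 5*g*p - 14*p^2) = (g - 3*p)/(g + 7*p)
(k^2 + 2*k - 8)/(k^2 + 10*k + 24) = (k - 2)/(k + 6)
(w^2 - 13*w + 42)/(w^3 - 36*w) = (w - 7)/(w*(w + 6))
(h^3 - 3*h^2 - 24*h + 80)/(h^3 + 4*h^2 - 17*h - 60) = (h - 4)/(h + 3)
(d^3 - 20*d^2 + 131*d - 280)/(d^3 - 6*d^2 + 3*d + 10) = (d^2 - 15*d + 56)/(d^2 - d - 2)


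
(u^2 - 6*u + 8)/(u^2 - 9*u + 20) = (u - 2)/(u - 5)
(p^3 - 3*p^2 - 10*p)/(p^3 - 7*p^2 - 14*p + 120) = p*(p + 2)/(p^2 - 2*p - 24)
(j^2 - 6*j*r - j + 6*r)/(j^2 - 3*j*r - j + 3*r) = (-j + 6*r)/(-j + 3*r)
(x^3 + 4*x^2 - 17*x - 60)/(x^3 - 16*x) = (x^2 + 8*x + 15)/(x*(x + 4))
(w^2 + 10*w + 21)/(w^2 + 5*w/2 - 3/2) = 2*(w + 7)/(2*w - 1)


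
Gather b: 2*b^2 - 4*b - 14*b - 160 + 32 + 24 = 2*b^2 - 18*b - 104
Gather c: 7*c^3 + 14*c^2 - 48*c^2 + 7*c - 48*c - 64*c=7*c^3 - 34*c^2 - 105*c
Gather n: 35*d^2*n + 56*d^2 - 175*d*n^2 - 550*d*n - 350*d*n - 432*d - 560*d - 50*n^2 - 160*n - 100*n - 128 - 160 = 56*d^2 - 992*d + n^2*(-175*d - 50) + n*(35*d^2 - 900*d - 260) - 288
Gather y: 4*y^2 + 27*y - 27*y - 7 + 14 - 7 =4*y^2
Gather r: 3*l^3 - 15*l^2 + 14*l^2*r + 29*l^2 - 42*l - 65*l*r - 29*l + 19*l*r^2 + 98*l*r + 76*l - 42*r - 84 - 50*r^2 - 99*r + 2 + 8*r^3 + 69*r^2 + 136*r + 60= 3*l^3 + 14*l^2 + 5*l + 8*r^3 + r^2*(19*l + 19) + r*(14*l^2 + 33*l - 5) - 22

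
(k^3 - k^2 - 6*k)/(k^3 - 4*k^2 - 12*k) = (k - 3)/(k - 6)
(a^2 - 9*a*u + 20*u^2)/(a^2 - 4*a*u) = (a - 5*u)/a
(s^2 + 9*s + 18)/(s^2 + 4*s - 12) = (s + 3)/(s - 2)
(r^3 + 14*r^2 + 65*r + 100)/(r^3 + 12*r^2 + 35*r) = (r^2 + 9*r + 20)/(r*(r + 7))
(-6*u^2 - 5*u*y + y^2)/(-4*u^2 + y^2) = (6*u^2 + 5*u*y - y^2)/(4*u^2 - y^2)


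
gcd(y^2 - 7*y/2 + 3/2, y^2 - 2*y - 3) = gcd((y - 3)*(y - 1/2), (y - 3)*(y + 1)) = y - 3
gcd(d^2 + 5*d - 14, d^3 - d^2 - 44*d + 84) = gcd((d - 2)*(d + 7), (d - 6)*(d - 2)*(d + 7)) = d^2 + 5*d - 14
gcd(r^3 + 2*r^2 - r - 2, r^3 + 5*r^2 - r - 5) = r^2 - 1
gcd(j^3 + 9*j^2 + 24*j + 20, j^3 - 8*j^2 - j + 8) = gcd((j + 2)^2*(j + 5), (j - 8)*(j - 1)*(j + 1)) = 1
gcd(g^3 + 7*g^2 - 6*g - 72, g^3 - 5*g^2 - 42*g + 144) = g^2 + 3*g - 18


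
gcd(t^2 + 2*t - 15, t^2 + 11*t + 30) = t + 5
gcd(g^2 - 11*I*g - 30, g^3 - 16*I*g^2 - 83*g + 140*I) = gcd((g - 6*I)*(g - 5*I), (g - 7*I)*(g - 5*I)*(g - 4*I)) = g - 5*I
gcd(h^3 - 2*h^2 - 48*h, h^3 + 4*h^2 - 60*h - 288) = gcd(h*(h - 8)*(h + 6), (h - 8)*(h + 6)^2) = h^2 - 2*h - 48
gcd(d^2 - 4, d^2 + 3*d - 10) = d - 2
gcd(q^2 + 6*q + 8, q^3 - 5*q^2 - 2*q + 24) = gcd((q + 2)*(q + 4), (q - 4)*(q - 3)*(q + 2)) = q + 2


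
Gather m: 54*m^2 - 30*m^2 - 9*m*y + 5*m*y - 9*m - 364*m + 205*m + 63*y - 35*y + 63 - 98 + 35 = 24*m^2 + m*(-4*y - 168) + 28*y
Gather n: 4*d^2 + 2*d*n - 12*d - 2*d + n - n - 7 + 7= 4*d^2 + 2*d*n - 14*d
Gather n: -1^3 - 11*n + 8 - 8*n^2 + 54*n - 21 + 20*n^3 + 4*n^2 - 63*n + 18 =20*n^3 - 4*n^2 - 20*n + 4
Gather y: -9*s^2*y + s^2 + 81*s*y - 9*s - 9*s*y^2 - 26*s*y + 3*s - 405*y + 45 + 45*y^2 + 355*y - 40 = s^2 - 6*s + y^2*(45 - 9*s) + y*(-9*s^2 + 55*s - 50) + 5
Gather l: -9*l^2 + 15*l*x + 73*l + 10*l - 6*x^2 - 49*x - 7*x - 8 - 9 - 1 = -9*l^2 + l*(15*x + 83) - 6*x^2 - 56*x - 18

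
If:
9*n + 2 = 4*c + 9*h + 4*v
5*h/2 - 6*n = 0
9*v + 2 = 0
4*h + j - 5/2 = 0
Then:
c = 13/18 - 63*n/20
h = 12*n/5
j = 5/2 - 48*n/5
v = -2/9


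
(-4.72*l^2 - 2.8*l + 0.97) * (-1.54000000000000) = 7.2688*l^2 + 4.312*l - 1.4938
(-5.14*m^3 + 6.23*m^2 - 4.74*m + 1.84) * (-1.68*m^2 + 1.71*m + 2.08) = 8.6352*m^5 - 19.2558*m^4 + 7.9253*m^3 + 1.7618*m^2 - 6.7128*m + 3.8272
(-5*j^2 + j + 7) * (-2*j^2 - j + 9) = 10*j^4 + 3*j^3 - 60*j^2 + 2*j + 63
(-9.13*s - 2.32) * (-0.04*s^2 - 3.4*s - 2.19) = 0.3652*s^3 + 31.1348*s^2 + 27.8827*s + 5.0808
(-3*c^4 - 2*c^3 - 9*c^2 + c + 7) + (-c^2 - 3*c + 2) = -3*c^4 - 2*c^3 - 10*c^2 - 2*c + 9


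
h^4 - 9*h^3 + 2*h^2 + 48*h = h*(h - 8)*(h - 3)*(h + 2)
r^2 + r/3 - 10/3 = (r - 5/3)*(r + 2)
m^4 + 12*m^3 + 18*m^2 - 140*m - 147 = (m - 3)*(m + 1)*(m + 7)^2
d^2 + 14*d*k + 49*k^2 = (d + 7*k)^2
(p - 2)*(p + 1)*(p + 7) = p^3 + 6*p^2 - 9*p - 14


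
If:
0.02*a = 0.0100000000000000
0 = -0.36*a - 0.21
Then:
No Solution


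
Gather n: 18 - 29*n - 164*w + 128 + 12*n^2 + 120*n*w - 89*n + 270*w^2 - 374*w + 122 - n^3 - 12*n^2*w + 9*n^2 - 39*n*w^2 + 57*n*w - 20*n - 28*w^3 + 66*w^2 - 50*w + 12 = -n^3 + n^2*(21 - 12*w) + n*(-39*w^2 + 177*w - 138) - 28*w^3 + 336*w^2 - 588*w + 280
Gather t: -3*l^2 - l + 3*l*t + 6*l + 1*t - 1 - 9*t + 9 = -3*l^2 + 5*l + t*(3*l - 8) + 8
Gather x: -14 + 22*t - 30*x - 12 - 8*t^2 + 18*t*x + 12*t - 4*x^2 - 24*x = -8*t^2 + 34*t - 4*x^2 + x*(18*t - 54) - 26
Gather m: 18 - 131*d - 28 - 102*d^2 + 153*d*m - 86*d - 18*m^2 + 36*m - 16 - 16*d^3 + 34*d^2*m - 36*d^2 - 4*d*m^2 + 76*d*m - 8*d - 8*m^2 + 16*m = -16*d^3 - 138*d^2 - 225*d + m^2*(-4*d - 26) + m*(34*d^2 + 229*d + 52) - 26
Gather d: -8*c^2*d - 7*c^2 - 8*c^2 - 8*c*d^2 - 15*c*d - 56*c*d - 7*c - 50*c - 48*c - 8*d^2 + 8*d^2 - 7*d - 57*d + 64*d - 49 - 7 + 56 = -15*c^2 - 8*c*d^2 - 105*c + d*(-8*c^2 - 71*c)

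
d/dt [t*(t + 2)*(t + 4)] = 3*t^2 + 12*t + 8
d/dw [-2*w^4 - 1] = -8*w^3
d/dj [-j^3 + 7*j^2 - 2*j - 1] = -3*j^2 + 14*j - 2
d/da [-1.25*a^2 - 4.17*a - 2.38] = -2.5*a - 4.17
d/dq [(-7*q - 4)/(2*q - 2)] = 11/(2*(q - 1)^2)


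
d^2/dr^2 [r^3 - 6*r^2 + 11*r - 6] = 6*r - 12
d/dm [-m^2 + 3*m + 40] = 3 - 2*m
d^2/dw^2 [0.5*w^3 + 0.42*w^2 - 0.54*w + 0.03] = 3.0*w + 0.84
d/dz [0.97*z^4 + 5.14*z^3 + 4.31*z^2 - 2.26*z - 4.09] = 3.88*z^3 + 15.42*z^2 + 8.62*z - 2.26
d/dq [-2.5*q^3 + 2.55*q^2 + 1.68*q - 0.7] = -7.5*q^2 + 5.1*q + 1.68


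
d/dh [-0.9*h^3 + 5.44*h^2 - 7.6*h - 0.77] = -2.7*h^2 + 10.88*h - 7.6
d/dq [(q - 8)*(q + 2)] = 2*q - 6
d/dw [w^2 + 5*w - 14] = 2*w + 5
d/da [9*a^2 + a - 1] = 18*a + 1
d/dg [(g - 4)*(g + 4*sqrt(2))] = 2*g - 4 + 4*sqrt(2)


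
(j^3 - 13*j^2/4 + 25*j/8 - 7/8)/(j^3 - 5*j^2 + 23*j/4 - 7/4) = (4*j - 7)/(2*(2*j - 7))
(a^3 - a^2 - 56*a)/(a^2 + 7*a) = a - 8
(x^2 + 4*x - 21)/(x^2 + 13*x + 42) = (x - 3)/(x + 6)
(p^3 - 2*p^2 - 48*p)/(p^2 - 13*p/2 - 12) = 2*p*(p + 6)/(2*p + 3)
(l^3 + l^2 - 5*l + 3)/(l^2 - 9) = (l^2 - 2*l + 1)/(l - 3)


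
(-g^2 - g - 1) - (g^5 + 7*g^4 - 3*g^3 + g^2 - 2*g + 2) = -g^5 - 7*g^4 + 3*g^3 - 2*g^2 + g - 3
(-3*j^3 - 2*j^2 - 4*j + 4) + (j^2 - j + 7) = -3*j^3 - j^2 - 5*j + 11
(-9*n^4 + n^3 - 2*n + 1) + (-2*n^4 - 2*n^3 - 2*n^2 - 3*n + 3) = -11*n^4 - n^3 - 2*n^2 - 5*n + 4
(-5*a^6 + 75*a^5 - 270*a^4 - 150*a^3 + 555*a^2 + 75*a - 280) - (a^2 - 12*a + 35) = -5*a^6 + 75*a^5 - 270*a^4 - 150*a^3 + 554*a^2 + 87*a - 315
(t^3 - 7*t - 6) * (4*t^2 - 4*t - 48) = 4*t^5 - 4*t^4 - 76*t^3 + 4*t^2 + 360*t + 288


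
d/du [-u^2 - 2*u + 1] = -2*u - 2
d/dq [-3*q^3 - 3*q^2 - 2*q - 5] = -9*q^2 - 6*q - 2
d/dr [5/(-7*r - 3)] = 35/(7*r + 3)^2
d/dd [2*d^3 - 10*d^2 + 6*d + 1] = 6*d^2 - 20*d + 6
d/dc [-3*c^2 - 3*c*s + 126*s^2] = -6*c - 3*s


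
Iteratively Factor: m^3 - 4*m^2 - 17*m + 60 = (m - 5)*(m^2 + m - 12) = (m - 5)*(m + 4)*(m - 3)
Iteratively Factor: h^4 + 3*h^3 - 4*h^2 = (h - 1)*(h^3 + 4*h^2) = (h - 1)*(h + 4)*(h^2) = h*(h - 1)*(h + 4)*(h)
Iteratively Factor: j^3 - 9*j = (j + 3)*(j^2 - 3*j) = j*(j + 3)*(j - 3)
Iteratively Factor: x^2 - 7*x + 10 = (x - 5)*(x - 2)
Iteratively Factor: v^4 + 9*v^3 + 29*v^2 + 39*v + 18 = (v + 2)*(v^3 + 7*v^2 + 15*v + 9) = (v + 2)*(v + 3)*(v^2 + 4*v + 3) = (v + 2)*(v + 3)^2*(v + 1)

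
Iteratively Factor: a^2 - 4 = (a - 2)*(a + 2)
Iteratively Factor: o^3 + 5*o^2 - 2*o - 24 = (o - 2)*(o^2 + 7*o + 12) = (o - 2)*(o + 4)*(o + 3)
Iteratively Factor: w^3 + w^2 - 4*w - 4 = (w + 1)*(w^2 - 4) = (w + 1)*(w + 2)*(w - 2)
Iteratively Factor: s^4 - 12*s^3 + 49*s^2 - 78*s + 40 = (s - 4)*(s^3 - 8*s^2 + 17*s - 10) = (s - 4)*(s - 2)*(s^2 - 6*s + 5) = (s - 4)*(s - 2)*(s - 1)*(s - 5)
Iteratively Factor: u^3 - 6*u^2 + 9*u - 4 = (u - 1)*(u^2 - 5*u + 4) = (u - 4)*(u - 1)*(u - 1)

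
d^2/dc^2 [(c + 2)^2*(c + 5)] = 6*c + 18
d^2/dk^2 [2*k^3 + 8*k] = 12*k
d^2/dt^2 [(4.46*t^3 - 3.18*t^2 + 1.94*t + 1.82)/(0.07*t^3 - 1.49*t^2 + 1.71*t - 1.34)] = (0.899192000000001*t^6 - 3.14613600000003*t^5 + 6.19701599999996*t^4 - 6.99498400000007*t^3 + 4.51154400000001*t^2 - 1.98894*t + 0.846715999999997)/(0.000343*t^9 - 0.021903*t^8 + 0.491358*t^7 - 4.397765*t^6 + 12.841746*t^5 - 22.957917*t^4 + 25.862403*t^3 - 19.781214*t^2 + 9.211428*t - 2.406104)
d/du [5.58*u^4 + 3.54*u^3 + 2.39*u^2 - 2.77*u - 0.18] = 22.32*u^3 + 10.62*u^2 + 4.78*u - 2.77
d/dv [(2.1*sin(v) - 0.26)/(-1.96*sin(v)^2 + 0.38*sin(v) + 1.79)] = (4.116*sin(v)^2 - 1.0192*sin(v) + 3.8578)*cos(v)/(3.8416*sin(v)^4 - 1.4896*sin(v)^3 - 6.8724*sin(v)^2 + 1.3604*sin(v) + 3.2041)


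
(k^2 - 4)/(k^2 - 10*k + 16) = (k + 2)/(k - 8)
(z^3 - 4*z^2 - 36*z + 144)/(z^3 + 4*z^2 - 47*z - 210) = (z^2 - 10*z + 24)/(z^2 - 2*z - 35)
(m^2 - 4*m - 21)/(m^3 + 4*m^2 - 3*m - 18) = (m - 7)/(m^2 + m - 6)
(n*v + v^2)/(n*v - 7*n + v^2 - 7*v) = v/(v - 7)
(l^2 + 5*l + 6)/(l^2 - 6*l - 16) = (l + 3)/(l - 8)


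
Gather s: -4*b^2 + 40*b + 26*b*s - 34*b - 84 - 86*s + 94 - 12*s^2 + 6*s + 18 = -4*b^2 + 6*b - 12*s^2 + s*(26*b - 80) + 28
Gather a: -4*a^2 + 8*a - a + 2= -4*a^2 + 7*a + 2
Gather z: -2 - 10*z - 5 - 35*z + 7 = -45*z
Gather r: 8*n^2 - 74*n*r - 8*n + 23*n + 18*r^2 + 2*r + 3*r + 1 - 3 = 8*n^2 + 15*n + 18*r^2 + r*(5 - 74*n) - 2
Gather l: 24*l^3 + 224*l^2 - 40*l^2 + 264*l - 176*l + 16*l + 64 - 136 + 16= 24*l^3 + 184*l^2 + 104*l - 56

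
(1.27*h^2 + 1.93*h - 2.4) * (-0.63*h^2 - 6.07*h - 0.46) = -0.8001*h^4 - 8.9248*h^3 - 10.7873*h^2 + 13.6802*h + 1.104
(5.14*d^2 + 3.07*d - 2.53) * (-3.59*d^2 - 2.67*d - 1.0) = -18.4526*d^4 - 24.7451*d^3 - 4.2542*d^2 + 3.6851*d + 2.53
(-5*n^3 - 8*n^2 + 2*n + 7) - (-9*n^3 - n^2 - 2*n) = 4*n^3 - 7*n^2 + 4*n + 7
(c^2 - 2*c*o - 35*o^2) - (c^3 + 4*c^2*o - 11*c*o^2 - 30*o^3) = -c^3 - 4*c^2*o + c^2 + 11*c*o^2 - 2*c*o + 30*o^3 - 35*o^2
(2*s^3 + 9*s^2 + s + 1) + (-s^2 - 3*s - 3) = 2*s^3 + 8*s^2 - 2*s - 2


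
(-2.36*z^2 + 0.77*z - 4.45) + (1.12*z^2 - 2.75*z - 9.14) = -1.24*z^2 - 1.98*z - 13.59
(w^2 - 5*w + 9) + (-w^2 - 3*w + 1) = 10 - 8*w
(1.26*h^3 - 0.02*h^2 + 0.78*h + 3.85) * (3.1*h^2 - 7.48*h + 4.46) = 3.906*h^5 - 9.4868*h^4 + 8.1872*h^3 + 6.0114*h^2 - 25.3192*h + 17.171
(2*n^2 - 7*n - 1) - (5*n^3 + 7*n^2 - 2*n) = -5*n^3 - 5*n^2 - 5*n - 1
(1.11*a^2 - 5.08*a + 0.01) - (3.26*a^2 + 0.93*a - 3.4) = -2.15*a^2 - 6.01*a + 3.41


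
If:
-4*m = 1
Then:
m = -1/4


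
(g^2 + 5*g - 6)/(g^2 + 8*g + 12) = (g - 1)/(g + 2)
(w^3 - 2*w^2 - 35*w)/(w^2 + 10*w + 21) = w*(w^2 - 2*w - 35)/(w^2 + 10*w + 21)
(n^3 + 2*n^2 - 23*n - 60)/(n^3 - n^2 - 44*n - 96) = (n - 5)/(n - 8)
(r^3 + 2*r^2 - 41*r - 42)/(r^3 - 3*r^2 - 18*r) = (r^2 + 8*r + 7)/(r*(r + 3))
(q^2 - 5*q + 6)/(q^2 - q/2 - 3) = 2*(q - 3)/(2*q + 3)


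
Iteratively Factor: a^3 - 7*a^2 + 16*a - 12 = (a - 2)*(a^2 - 5*a + 6) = (a - 2)^2*(a - 3)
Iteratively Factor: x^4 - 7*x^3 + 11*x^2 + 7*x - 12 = (x + 1)*(x^3 - 8*x^2 + 19*x - 12) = (x - 4)*(x + 1)*(x^2 - 4*x + 3) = (x - 4)*(x - 1)*(x + 1)*(x - 3)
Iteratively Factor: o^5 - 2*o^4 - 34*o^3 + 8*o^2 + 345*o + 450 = (o + 3)*(o^4 - 5*o^3 - 19*o^2 + 65*o + 150) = (o - 5)*(o + 3)*(o^3 - 19*o - 30) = (o - 5)*(o + 2)*(o + 3)*(o^2 - 2*o - 15) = (o - 5)*(o + 2)*(o + 3)^2*(o - 5)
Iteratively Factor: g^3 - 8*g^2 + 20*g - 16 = (g - 2)*(g^2 - 6*g + 8) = (g - 4)*(g - 2)*(g - 2)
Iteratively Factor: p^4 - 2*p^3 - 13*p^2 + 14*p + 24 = (p + 1)*(p^3 - 3*p^2 - 10*p + 24) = (p + 1)*(p + 3)*(p^2 - 6*p + 8) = (p - 4)*(p + 1)*(p + 3)*(p - 2)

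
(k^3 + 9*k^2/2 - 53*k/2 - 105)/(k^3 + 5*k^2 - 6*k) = (2*k^2 - 3*k - 35)/(2*k*(k - 1))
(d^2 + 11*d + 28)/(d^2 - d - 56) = (d + 4)/(d - 8)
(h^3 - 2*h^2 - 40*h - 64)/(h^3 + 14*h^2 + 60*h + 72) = (h^2 - 4*h - 32)/(h^2 + 12*h + 36)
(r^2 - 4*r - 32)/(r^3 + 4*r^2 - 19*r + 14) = (r^2 - 4*r - 32)/(r^3 + 4*r^2 - 19*r + 14)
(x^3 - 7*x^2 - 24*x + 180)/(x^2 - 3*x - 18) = (x^2 - x - 30)/(x + 3)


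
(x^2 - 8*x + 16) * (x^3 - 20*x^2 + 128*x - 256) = x^5 - 28*x^4 + 304*x^3 - 1600*x^2 + 4096*x - 4096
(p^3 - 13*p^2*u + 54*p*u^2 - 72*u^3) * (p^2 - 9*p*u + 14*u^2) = p^5 - 22*p^4*u + 185*p^3*u^2 - 740*p^2*u^3 + 1404*p*u^4 - 1008*u^5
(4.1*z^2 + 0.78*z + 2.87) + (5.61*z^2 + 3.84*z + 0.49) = 9.71*z^2 + 4.62*z + 3.36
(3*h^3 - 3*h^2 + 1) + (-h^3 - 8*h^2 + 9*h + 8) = 2*h^3 - 11*h^2 + 9*h + 9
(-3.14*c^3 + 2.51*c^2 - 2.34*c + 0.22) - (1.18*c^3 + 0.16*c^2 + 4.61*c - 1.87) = -4.32*c^3 + 2.35*c^2 - 6.95*c + 2.09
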